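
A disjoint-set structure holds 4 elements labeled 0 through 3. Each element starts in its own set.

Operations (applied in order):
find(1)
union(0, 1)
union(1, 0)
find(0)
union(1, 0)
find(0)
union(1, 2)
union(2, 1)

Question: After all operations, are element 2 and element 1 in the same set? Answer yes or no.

Answer: yes

Derivation:
Step 1: find(1) -> no change; set of 1 is {1}
Step 2: union(0, 1) -> merged; set of 0 now {0, 1}
Step 3: union(1, 0) -> already same set; set of 1 now {0, 1}
Step 4: find(0) -> no change; set of 0 is {0, 1}
Step 5: union(1, 0) -> already same set; set of 1 now {0, 1}
Step 6: find(0) -> no change; set of 0 is {0, 1}
Step 7: union(1, 2) -> merged; set of 1 now {0, 1, 2}
Step 8: union(2, 1) -> already same set; set of 2 now {0, 1, 2}
Set of 2: {0, 1, 2}; 1 is a member.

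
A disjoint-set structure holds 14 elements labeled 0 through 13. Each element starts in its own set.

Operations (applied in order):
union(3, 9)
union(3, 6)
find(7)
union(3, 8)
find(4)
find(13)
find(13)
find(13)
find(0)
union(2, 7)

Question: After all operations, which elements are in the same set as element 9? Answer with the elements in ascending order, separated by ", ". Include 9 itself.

Step 1: union(3, 9) -> merged; set of 3 now {3, 9}
Step 2: union(3, 6) -> merged; set of 3 now {3, 6, 9}
Step 3: find(7) -> no change; set of 7 is {7}
Step 4: union(3, 8) -> merged; set of 3 now {3, 6, 8, 9}
Step 5: find(4) -> no change; set of 4 is {4}
Step 6: find(13) -> no change; set of 13 is {13}
Step 7: find(13) -> no change; set of 13 is {13}
Step 8: find(13) -> no change; set of 13 is {13}
Step 9: find(0) -> no change; set of 0 is {0}
Step 10: union(2, 7) -> merged; set of 2 now {2, 7}
Component of 9: {3, 6, 8, 9}

Answer: 3, 6, 8, 9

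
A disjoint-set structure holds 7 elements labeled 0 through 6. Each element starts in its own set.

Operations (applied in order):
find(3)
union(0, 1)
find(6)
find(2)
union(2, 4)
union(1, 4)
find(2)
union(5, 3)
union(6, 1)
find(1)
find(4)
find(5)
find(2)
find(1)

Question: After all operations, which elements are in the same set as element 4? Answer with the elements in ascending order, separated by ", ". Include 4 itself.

Answer: 0, 1, 2, 4, 6

Derivation:
Step 1: find(3) -> no change; set of 3 is {3}
Step 2: union(0, 1) -> merged; set of 0 now {0, 1}
Step 3: find(6) -> no change; set of 6 is {6}
Step 4: find(2) -> no change; set of 2 is {2}
Step 5: union(2, 4) -> merged; set of 2 now {2, 4}
Step 6: union(1, 4) -> merged; set of 1 now {0, 1, 2, 4}
Step 7: find(2) -> no change; set of 2 is {0, 1, 2, 4}
Step 8: union(5, 3) -> merged; set of 5 now {3, 5}
Step 9: union(6, 1) -> merged; set of 6 now {0, 1, 2, 4, 6}
Step 10: find(1) -> no change; set of 1 is {0, 1, 2, 4, 6}
Step 11: find(4) -> no change; set of 4 is {0, 1, 2, 4, 6}
Step 12: find(5) -> no change; set of 5 is {3, 5}
Step 13: find(2) -> no change; set of 2 is {0, 1, 2, 4, 6}
Step 14: find(1) -> no change; set of 1 is {0, 1, 2, 4, 6}
Component of 4: {0, 1, 2, 4, 6}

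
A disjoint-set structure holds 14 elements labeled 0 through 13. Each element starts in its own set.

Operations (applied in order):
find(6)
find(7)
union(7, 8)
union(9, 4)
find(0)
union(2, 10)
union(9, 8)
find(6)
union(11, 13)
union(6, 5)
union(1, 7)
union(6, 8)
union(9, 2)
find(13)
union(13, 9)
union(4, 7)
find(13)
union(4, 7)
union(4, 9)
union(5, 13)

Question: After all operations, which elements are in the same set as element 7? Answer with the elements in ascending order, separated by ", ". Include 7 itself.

Answer: 1, 2, 4, 5, 6, 7, 8, 9, 10, 11, 13

Derivation:
Step 1: find(6) -> no change; set of 6 is {6}
Step 2: find(7) -> no change; set of 7 is {7}
Step 3: union(7, 8) -> merged; set of 7 now {7, 8}
Step 4: union(9, 4) -> merged; set of 9 now {4, 9}
Step 5: find(0) -> no change; set of 0 is {0}
Step 6: union(2, 10) -> merged; set of 2 now {2, 10}
Step 7: union(9, 8) -> merged; set of 9 now {4, 7, 8, 9}
Step 8: find(6) -> no change; set of 6 is {6}
Step 9: union(11, 13) -> merged; set of 11 now {11, 13}
Step 10: union(6, 5) -> merged; set of 6 now {5, 6}
Step 11: union(1, 7) -> merged; set of 1 now {1, 4, 7, 8, 9}
Step 12: union(6, 8) -> merged; set of 6 now {1, 4, 5, 6, 7, 8, 9}
Step 13: union(9, 2) -> merged; set of 9 now {1, 2, 4, 5, 6, 7, 8, 9, 10}
Step 14: find(13) -> no change; set of 13 is {11, 13}
Step 15: union(13, 9) -> merged; set of 13 now {1, 2, 4, 5, 6, 7, 8, 9, 10, 11, 13}
Step 16: union(4, 7) -> already same set; set of 4 now {1, 2, 4, 5, 6, 7, 8, 9, 10, 11, 13}
Step 17: find(13) -> no change; set of 13 is {1, 2, 4, 5, 6, 7, 8, 9, 10, 11, 13}
Step 18: union(4, 7) -> already same set; set of 4 now {1, 2, 4, 5, 6, 7, 8, 9, 10, 11, 13}
Step 19: union(4, 9) -> already same set; set of 4 now {1, 2, 4, 5, 6, 7, 8, 9, 10, 11, 13}
Step 20: union(5, 13) -> already same set; set of 5 now {1, 2, 4, 5, 6, 7, 8, 9, 10, 11, 13}
Component of 7: {1, 2, 4, 5, 6, 7, 8, 9, 10, 11, 13}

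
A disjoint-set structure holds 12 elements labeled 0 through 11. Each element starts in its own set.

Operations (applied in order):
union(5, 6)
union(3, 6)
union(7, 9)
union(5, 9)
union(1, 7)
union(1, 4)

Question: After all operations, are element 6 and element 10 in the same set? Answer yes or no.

Answer: no

Derivation:
Step 1: union(5, 6) -> merged; set of 5 now {5, 6}
Step 2: union(3, 6) -> merged; set of 3 now {3, 5, 6}
Step 3: union(7, 9) -> merged; set of 7 now {7, 9}
Step 4: union(5, 9) -> merged; set of 5 now {3, 5, 6, 7, 9}
Step 5: union(1, 7) -> merged; set of 1 now {1, 3, 5, 6, 7, 9}
Step 6: union(1, 4) -> merged; set of 1 now {1, 3, 4, 5, 6, 7, 9}
Set of 6: {1, 3, 4, 5, 6, 7, 9}; 10 is not a member.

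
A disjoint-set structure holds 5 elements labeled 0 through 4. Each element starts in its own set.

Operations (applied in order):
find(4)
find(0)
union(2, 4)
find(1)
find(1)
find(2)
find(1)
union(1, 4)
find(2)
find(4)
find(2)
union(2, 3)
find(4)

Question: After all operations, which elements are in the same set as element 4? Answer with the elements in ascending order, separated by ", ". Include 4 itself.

Answer: 1, 2, 3, 4

Derivation:
Step 1: find(4) -> no change; set of 4 is {4}
Step 2: find(0) -> no change; set of 0 is {0}
Step 3: union(2, 4) -> merged; set of 2 now {2, 4}
Step 4: find(1) -> no change; set of 1 is {1}
Step 5: find(1) -> no change; set of 1 is {1}
Step 6: find(2) -> no change; set of 2 is {2, 4}
Step 7: find(1) -> no change; set of 1 is {1}
Step 8: union(1, 4) -> merged; set of 1 now {1, 2, 4}
Step 9: find(2) -> no change; set of 2 is {1, 2, 4}
Step 10: find(4) -> no change; set of 4 is {1, 2, 4}
Step 11: find(2) -> no change; set of 2 is {1, 2, 4}
Step 12: union(2, 3) -> merged; set of 2 now {1, 2, 3, 4}
Step 13: find(4) -> no change; set of 4 is {1, 2, 3, 4}
Component of 4: {1, 2, 3, 4}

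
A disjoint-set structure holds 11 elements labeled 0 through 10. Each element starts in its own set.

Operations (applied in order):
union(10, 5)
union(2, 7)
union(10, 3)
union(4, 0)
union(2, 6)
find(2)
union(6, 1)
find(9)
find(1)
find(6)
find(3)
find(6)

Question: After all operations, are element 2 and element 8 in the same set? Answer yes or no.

Step 1: union(10, 5) -> merged; set of 10 now {5, 10}
Step 2: union(2, 7) -> merged; set of 2 now {2, 7}
Step 3: union(10, 3) -> merged; set of 10 now {3, 5, 10}
Step 4: union(4, 0) -> merged; set of 4 now {0, 4}
Step 5: union(2, 6) -> merged; set of 2 now {2, 6, 7}
Step 6: find(2) -> no change; set of 2 is {2, 6, 7}
Step 7: union(6, 1) -> merged; set of 6 now {1, 2, 6, 7}
Step 8: find(9) -> no change; set of 9 is {9}
Step 9: find(1) -> no change; set of 1 is {1, 2, 6, 7}
Step 10: find(6) -> no change; set of 6 is {1, 2, 6, 7}
Step 11: find(3) -> no change; set of 3 is {3, 5, 10}
Step 12: find(6) -> no change; set of 6 is {1, 2, 6, 7}
Set of 2: {1, 2, 6, 7}; 8 is not a member.

Answer: no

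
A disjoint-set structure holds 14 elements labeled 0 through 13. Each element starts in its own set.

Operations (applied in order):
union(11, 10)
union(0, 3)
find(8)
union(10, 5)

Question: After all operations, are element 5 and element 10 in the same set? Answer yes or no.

Step 1: union(11, 10) -> merged; set of 11 now {10, 11}
Step 2: union(0, 3) -> merged; set of 0 now {0, 3}
Step 3: find(8) -> no change; set of 8 is {8}
Step 4: union(10, 5) -> merged; set of 10 now {5, 10, 11}
Set of 5: {5, 10, 11}; 10 is a member.

Answer: yes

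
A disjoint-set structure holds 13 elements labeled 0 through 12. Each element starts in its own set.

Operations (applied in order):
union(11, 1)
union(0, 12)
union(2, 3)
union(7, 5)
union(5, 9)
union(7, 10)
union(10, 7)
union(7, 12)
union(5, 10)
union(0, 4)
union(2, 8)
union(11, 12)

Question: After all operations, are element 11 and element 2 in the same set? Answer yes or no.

Step 1: union(11, 1) -> merged; set of 11 now {1, 11}
Step 2: union(0, 12) -> merged; set of 0 now {0, 12}
Step 3: union(2, 3) -> merged; set of 2 now {2, 3}
Step 4: union(7, 5) -> merged; set of 7 now {5, 7}
Step 5: union(5, 9) -> merged; set of 5 now {5, 7, 9}
Step 6: union(7, 10) -> merged; set of 7 now {5, 7, 9, 10}
Step 7: union(10, 7) -> already same set; set of 10 now {5, 7, 9, 10}
Step 8: union(7, 12) -> merged; set of 7 now {0, 5, 7, 9, 10, 12}
Step 9: union(5, 10) -> already same set; set of 5 now {0, 5, 7, 9, 10, 12}
Step 10: union(0, 4) -> merged; set of 0 now {0, 4, 5, 7, 9, 10, 12}
Step 11: union(2, 8) -> merged; set of 2 now {2, 3, 8}
Step 12: union(11, 12) -> merged; set of 11 now {0, 1, 4, 5, 7, 9, 10, 11, 12}
Set of 11: {0, 1, 4, 5, 7, 9, 10, 11, 12}; 2 is not a member.

Answer: no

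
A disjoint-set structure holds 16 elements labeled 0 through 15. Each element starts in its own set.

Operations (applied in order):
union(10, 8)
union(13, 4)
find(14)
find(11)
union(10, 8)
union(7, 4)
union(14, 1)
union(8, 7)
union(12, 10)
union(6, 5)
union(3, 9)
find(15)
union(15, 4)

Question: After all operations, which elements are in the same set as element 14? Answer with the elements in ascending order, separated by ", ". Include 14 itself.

Step 1: union(10, 8) -> merged; set of 10 now {8, 10}
Step 2: union(13, 4) -> merged; set of 13 now {4, 13}
Step 3: find(14) -> no change; set of 14 is {14}
Step 4: find(11) -> no change; set of 11 is {11}
Step 5: union(10, 8) -> already same set; set of 10 now {8, 10}
Step 6: union(7, 4) -> merged; set of 7 now {4, 7, 13}
Step 7: union(14, 1) -> merged; set of 14 now {1, 14}
Step 8: union(8, 7) -> merged; set of 8 now {4, 7, 8, 10, 13}
Step 9: union(12, 10) -> merged; set of 12 now {4, 7, 8, 10, 12, 13}
Step 10: union(6, 5) -> merged; set of 6 now {5, 6}
Step 11: union(3, 9) -> merged; set of 3 now {3, 9}
Step 12: find(15) -> no change; set of 15 is {15}
Step 13: union(15, 4) -> merged; set of 15 now {4, 7, 8, 10, 12, 13, 15}
Component of 14: {1, 14}

Answer: 1, 14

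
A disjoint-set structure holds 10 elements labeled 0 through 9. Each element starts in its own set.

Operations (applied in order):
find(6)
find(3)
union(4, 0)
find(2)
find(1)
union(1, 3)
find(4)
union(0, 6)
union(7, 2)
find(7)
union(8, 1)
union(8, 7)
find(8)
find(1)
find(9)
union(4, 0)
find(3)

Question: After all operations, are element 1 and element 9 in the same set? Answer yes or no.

Step 1: find(6) -> no change; set of 6 is {6}
Step 2: find(3) -> no change; set of 3 is {3}
Step 3: union(4, 0) -> merged; set of 4 now {0, 4}
Step 4: find(2) -> no change; set of 2 is {2}
Step 5: find(1) -> no change; set of 1 is {1}
Step 6: union(1, 3) -> merged; set of 1 now {1, 3}
Step 7: find(4) -> no change; set of 4 is {0, 4}
Step 8: union(0, 6) -> merged; set of 0 now {0, 4, 6}
Step 9: union(7, 2) -> merged; set of 7 now {2, 7}
Step 10: find(7) -> no change; set of 7 is {2, 7}
Step 11: union(8, 1) -> merged; set of 8 now {1, 3, 8}
Step 12: union(8, 7) -> merged; set of 8 now {1, 2, 3, 7, 8}
Step 13: find(8) -> no change; set of 8 is {1, 2, 3, 7, 8}
Step 14: find(1) -> no change; set of 1 is {1, 2, 3, 7, 8}
Step 15: find(9) -> no change; set of 9 is {9}
Step 16: union(4, 0) -> already same set; set of 4 now {0, 4, 6}
Step 17: find(3) -> no change; set of 3 is {1, 2, 3, 7, 8}
Set of 1: {1, 2, 3, 7, 8}; 9 is not a member.

Answer: no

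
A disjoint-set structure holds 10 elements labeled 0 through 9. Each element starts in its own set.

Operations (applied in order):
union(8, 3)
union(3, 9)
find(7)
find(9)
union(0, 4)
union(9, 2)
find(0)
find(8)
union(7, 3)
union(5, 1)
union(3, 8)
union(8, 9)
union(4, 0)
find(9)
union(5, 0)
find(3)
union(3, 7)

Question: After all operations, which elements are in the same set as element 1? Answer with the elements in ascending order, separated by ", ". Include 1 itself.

Answer: 0, 1, 4, 5

Derivation:
Step 1: union(8, 3) -> merged; set of 8 now {3, 8}
Step 2: union(3, 9) -> merged; set of 3 now {3, 8, 9}
Step 3: find(7) -> no change; set of 7 is {7}
Step 4: find(9) -> no change; set of 9 is {3, 8, 9}
Step 5: union(0, 4) -> merged; set of 0 now {0, 4}
Step 6: union(9, 2) -> merged; set of 9 now {2, 3, 8, 9}
Step 7: find(0) -> no change; set of 0 is {0, 4}
Step 8: find(8) -> no change; set of 8 is {2, 3, 8, 9}
Step 9: union(7, 3) -> merged; set of 7 now {2, 3, 7, 8, 9}
Step 10: union(5, 1) -> merged; set of 5 now {1, 5}
Step 11: union(3, 8) -> already same set; set of 3 now {2, 3, 7, 8, 9}
Step 12: union(8, 9) -> already same set; set of 8 now {2, 3, 7, 8, 9}
Step 13: union(4, 0) -> already same set; set of 4 now {0, 4}
Step 14: find(9) -> no change; set of 9 is {2, 3, 7, 8, 9}
Step 15: union(5, 0) -> merged; set of 5 now {0, 1, 4, 5}
Step 16: find(3) -> no change; set of 3 is {2, 3, 7, 8, 9}
Step 17: union(3, 7) -> already same set; set of 3 now {2, 3, 7, 8, 9}
Component of 1: {0, 1, 4, 5}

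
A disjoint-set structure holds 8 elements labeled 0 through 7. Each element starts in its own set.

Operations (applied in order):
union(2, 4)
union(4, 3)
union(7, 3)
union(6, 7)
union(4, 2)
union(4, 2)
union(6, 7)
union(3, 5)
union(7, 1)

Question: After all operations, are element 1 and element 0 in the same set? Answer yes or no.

Step 1: union(2, 4) -> merged; set of 2 now {2, 4}
Step 2: union(4, 3) -> merged; set of 4 now {2, 3, 4}
Step 3: union(7, 3) -> merged; set of 7 now {2, 3, 4, 7}
Step 4: union(6, 7) -> merged; set of 6 now {2, 3, 4, 6, 7}
Step 5: union(4, 2) -> already same set; set of 4 now {2, 3, 4, 6, 7}
Step 6: union(4, 2) -> already same set; set of 4 now {2, 3, 4, 6, 7}
Step 7: union(6, 7) -> already same set; set of 6 now {2, 3, 4, 6, 7}
Step 8: union(3, 5) -> merged; set of 3 now {2, 3, 4, 5, 6, 7}
Step 9: union(7, 1) -> merged; set of 7 now {1, 2, 3, 4, 5, 6, 7}
Set of 1: {1, 2, 3, 4, 5, 6, 7}; 0 is not a member.

Answer: no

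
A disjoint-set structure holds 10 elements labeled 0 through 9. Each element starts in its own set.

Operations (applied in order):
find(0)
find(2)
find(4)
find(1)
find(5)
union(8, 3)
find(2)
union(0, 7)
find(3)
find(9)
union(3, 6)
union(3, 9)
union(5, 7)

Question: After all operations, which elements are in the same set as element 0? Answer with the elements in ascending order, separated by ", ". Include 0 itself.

Answer: 0, 5, 7

Derivation:
Step 1: find(0) -> no change; set of 0 is {0}
Step 2: find(2) -> no change; set of 2 is {2}
Step 3: find(4) -> no change; set of 4 is {4}
Step 4: find(1) -> no change; set of 1 is {1}
Step 5: find(5) -> no change; set of 5 is {5}
Step 6: union(8, 3) -> merged; set of 8 now {3, 8}
Step 7: find(2) -> no change; set of 2 is {2}
Step 8: union(0, 7) -> merged; set of 0 now {0, 7}
Step 9: find(3) -> no change; set of 3 is {3, 8}
Step 10: find(9) -> no change; set of 9 is {9}
Step 11: union(3, 6) -> merged; set of 3 now {3, 6, 8}
Step 12: union(3, 9) -> merged; set of 3 now {3, 6, 8, 9}
Step 13: union(5, 7) -> merged; set of 5 now {0, 5, 7}
Component of 0: {0, 5, 7}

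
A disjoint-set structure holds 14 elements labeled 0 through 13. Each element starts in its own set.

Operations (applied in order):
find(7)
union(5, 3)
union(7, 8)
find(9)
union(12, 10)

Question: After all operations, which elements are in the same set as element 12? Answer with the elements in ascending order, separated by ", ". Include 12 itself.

Step 1: find(7) -> no change; set of 7 is {7}
Step 2: union(5, 3) -> merged; set of 5 now {3, 5}
Step 3: union(7, 8) -> merged; set of 7 now {7, 8}
Step 4: find(9) -> no change; set of 9 is {9}
Step 5: union(12, 10) -> merged; set of 12 now {10, 12}
Component of 12: {10, 12}

Answer: 10, 12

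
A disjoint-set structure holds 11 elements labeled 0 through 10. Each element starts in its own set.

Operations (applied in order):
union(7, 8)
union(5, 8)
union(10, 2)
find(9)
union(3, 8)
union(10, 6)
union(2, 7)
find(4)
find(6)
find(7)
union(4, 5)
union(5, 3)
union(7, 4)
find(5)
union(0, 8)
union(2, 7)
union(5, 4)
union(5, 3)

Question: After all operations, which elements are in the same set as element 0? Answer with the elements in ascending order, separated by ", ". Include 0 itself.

Answer: 0, 2, 3, 4, 5, 6, 7, 8, 10

Derivation:
Step 1: union(7, 8) -> merged; set of 7 now {7, 8}
Step 2: union(5, 8) -> merged; set of 5 now {5, 7, 8}
Step 3: union(10, 2) -> merged; set of 10 now {2, 10}
Step 4: find(9) -> no change; set of 9 is {9}
Step 5: union(3, 8) -> merged; set of 3 now {3, 5, 7, 8}
Step 6: union(10, 6) -> merged; set of 10 now {2, 6, 10}
Step 7: union(2, 7) -> merged; set of 2 now {2, 3, 5, 6, 7, 8, 10}
Step 8: find(4) -> no change; set of 4 is {4}
Step 9: find(6) -> no change; set of 6 is {2, 3, 5, 6, 7, 8, 10}
Step 10: find(7) -> no change; set of 7 is {2, 3, 5, 6, 7, 8, 10}
Step 11: union(4, 5) -> merged; set of 4 now {2, 3, 4, 5, 6, 7, 8, 10}
Step 12: union(5, 3) -> already same set; set of 5 now {2, 3, 4, 5, 6, 7, 8, 10}
Step 13: union(7, 4) -> already same set; set of 7 now {2, 3, 4, 5, 6, 7, 8, 10}
Step 14: find(5) -> no change; set of 5 is {2, 3, 4, 5, 6, 7, 8, 10}
Step 15: union(0, 8) -> merged; set of 0 now {0, 2, 3, 4, 5, 6, 7, 8, 10}
Step 16: union(2, 7) -> already same set; set of 2 now {0, 2, 3, 4, 5, 6, 7, 8, 10}
Step 17: union(5, 4) -> already same set; set of 5 now {0, 2, 3, 4, 5, 6, 7, 8, 10}
Step 18: union(5, 3) -> already same set; set of 5 now {0, 2, 3, 4, 5, 6, 7, 8, 10}
Component of 0: {0, 2, 3, 4, 5, 6, 7, 8, 10}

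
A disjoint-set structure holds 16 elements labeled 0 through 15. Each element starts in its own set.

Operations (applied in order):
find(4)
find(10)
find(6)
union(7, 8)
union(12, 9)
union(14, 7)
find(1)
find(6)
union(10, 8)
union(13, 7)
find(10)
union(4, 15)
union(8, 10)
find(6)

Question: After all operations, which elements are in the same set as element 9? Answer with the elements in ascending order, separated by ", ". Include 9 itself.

Answer: 9, 12

Derivation:
Step 1: find(4) -> no change; set of 4 is {4}
Step 2: find(10) -> no change; set of 10 is {10}
Step 3: find(6) -> no change; set of 6 is {6}
Step 4: union(7, 8) -> merged; set of 7 now {7, 8}
Step 5: union(12, 9) -> merged; set of 12 now {9, 12}
Step 6: union(14, 7) -> merged; set of 14 now {7, 8, 14}
Step 7: find(1) -> no change; set of 1 is {1}
Step 8: find(6) -> no change; set of 6 is {6}
Step 9: union(10, 8) -> merged; set of 10 now {7, 8, 10, 14}
Step 10: union(13, 7) -> merged; set of 13 now {7, 8, 10, 13, 14}
Step 11: find(10) -> no change; set of 10 is {7, 8, 10, 13, 14}
Step 12: union(4, 15) -> merged; set of 4 now {4, 15}
Step 13: union(8, 10) -> already same set; set of 8 now {7, 8, 10, 13, 14}
Step 14: find(6) -> no change; set of 6 is {6}
Component of 9: {9, 12}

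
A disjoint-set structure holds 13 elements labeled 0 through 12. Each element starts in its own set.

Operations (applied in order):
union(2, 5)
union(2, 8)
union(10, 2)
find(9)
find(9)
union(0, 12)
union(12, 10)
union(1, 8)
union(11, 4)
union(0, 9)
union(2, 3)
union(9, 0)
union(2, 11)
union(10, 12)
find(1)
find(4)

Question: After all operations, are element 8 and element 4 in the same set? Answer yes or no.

Answer: yes

Derivation:
Step 1: union(2, 5) -> merged; set of 2 now {2, 5}
Step 2: union(2, 8) -> merged; set of 2 now {2, 5, 8}
Step 3: union(10, 2) -> merged; set of 10 now {2, 5, 8, 10}
Step 4: find(9) -> no change; set of 9 is {9}
Step 5: find(9) -> no change; set of 9 is {9}
Step 6: union(0, 12) -> merged; set of 0 now {0, 12}
Step 7: union(12, 10) -> merged; set of 12 now {0, 2, 5, 8, 10, 12}
Step 8: union(1, 8) -> merged; set of 1 now {0, 1, 2, 5, 8, 10, 12}
Step 9: union(11, 4) -> merged; set of 11 now {4, 11}
Step 10: union(0, 9) -> merged; set of 0 now {0, 1, 2, 5, 8, 9, 10, 12}
Step 11: union(2, 3) -> merged; set of 2 now {0, 1, 2, 3, 5, 8, 9, 10, 12}
Step 12: union(9, 0) -> already same set; set of 9 now {0, 1, 2, 3, 5, 8, 9, 10, 12}
Step 13: union(2, 11) -> merged; set of 2 now {0, 1, 2, 3, 4, 5, 8, 9, 10, 11, 12}
Step 14: union(10, 12) -> already same set; set of 10 now {0, 1, 2, 3, 4, 5, 8, 9, 10, 11, 12}
Step 15: find(1) -> no change; set of 1 is {0, 1, 2, 3, 4, 5, 8, 9, 10, 11, 12}
Step 16: find(4) -> no change; set of 4 is {0, 1, 2, 3, 4, 5, 8, 9, 10, 11, 12}
Set of 8: {0, 1, 2, 3, 4, 5, 8, 9, 10, 11, 12}; 4 is a member.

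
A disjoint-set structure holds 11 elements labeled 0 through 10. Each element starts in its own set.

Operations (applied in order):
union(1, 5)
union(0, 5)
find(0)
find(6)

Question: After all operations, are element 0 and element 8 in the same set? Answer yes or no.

Step 1: union(1, 5) -> merged; set of 1 now {1, 5}
Step 2: union(0, 5) -> merged; set of 0 now {0, 1, 5}
Step 3: find(0) -> no change; set of 0 is {0, 1, 5}
Step 4: find(6) -> no change; set of 6 is {6}
Set of 0: {0, 1, 5}; 8 is not a member.

Answer: no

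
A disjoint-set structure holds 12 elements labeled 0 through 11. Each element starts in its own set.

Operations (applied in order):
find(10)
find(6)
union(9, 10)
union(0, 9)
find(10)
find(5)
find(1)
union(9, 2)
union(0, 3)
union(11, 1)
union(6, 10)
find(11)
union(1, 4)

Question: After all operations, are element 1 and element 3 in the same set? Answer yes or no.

Step 1: find(10) -> no change; set of 10 is {10}
Step 2: find(6) -> no change; set of 6 is {6}
Step 3: union(9, 10) -> merged; set of 9 now {9, 10}
Step 4: union(0, 9) -> merged; set of 0 now {0, 9, 10}
Step 5: find(10) -> no change; set of 10 is {0, 9, 10}
Step 6: find(5) -> no change; set of 5 is {5}
Step 7: find(1) -> no change; set of 1 is {1}
Step 8: union(9, 2) -> merged; set of 9 now {0, 2, 9, 10}
Step 9: union(0, 3) -> merged; set of 0 now {0, 2, 3, 9, 10}
Step 10: union(11, 1) -> merged; set of 11 now {1, 11}
Step 11: union(6, 10) -> merged; set of 6 now {0, 2, 3, 6, 9, 10}
Step 12: find(11) -> no change; set of 11 is {1, 11}
Step 13: union(1, 4) -> merged; set of 1 now {1, 4, 11}
Set of 1: {1, 4, 11}; 3 is not a member.

Answer: no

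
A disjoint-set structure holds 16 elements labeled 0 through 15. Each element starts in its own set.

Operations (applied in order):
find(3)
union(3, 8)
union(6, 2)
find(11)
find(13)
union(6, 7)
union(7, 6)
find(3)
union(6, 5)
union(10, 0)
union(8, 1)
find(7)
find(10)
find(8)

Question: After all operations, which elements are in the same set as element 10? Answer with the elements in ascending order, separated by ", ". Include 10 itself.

Step 1: find(3) -> no change; set of 3 is {3}
Step 2: union(3, 8) -> merged; set of 3 now {3, 8}
Step 3: union(6, 2) -> merged; set of 6 now {2, 6}
Step 4: find(11) -> no change; set of 11 is {11}
Step 5: find(13) -> no change; set of 13 is {13}
Step 6: union(6, 7) -> merged; set of 6 now {2, 6, 7}
Step 7: union(7, 6) -> already same set; set of 7 now {2, 6, 7}
Step 8: find(3) -> no change; set of 3 is {3, 8}
Step 9: union(6, 5) -> merged; set of 6 now {2, 5, 6, 7}
Step 10: union(10, 0) -> merged; set of 10 now {0, 10}
Step 11: union(8, 1) -> merged; set of 8 now {1, 3, 8}
Step 12: find(7) -> no change; set of 7 is {2, 5, 6, 7}
Step 13: find(10) -> no change; set of 10 is {0, 10}
Step 14: find(8) -> no change; set of 8 is {1, 3, 8}
Component of 10: {0, 10}

Answer: 0, 10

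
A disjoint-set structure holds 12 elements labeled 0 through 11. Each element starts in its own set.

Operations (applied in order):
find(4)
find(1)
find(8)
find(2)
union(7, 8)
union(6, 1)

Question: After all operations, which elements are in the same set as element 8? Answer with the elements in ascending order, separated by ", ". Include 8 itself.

Answer: 7, 8

Derivation:
Step 1: find(4) -> no change; set of 4 is {4}
Step 2: find(1) -> no change; set of 1 is {1}
Step 3: find(8) -> no change; set of 8 is {8}
Step 4: find(2) -> no change; set of 2 is {2}
Step 5: union(7, 8) -> merged; set of 7 now {7, 8}
Step 6: union(6, 1) -> merged; set of 6 now {1, 6}
Component of 8: {7, 8}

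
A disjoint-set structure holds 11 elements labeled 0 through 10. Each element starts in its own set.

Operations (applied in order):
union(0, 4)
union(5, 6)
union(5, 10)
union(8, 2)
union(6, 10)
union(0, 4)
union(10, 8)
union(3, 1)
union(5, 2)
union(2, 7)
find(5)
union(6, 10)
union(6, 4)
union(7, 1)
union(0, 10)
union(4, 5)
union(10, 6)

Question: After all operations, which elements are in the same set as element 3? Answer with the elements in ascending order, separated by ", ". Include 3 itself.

Step 1: union(0, 4) -> merged; set of 0 now {0, 4}
Step 2: union(5, 6) -> merged; set of 5 now {5, 6}
Step 3: union(5, 10) -> merged; set of 5 now {5, 6, 10}
Step 4: union(8, 2) -> merged; set of 8 now {2, 8}
Step 5: union(6, 10) -> already same set; set of 6 now {5, 6, 10}
Step 6: union(0, 4) -> already same set; set of 0 now {0, 4}
Step 7: union(10, 8) -> merged; set of 10 now {2, 5, 6, 8, 10}
Step 8: union(3, 1) -> merged; set of 3 now {1, 3}
Step 9: union(5, 2) -> already same set; set of 5 now {2, 5, 6, 8, 10}
Step 10: union(2, 7) -> merged; set of 2 now {2, 5, 6, 7, 8, 10}
Step 11: find(5) -> no change; set of 5 is {2, 5, 6, 7, 8, 10}
Step 12: union(6, 10) -> already same set; set of 6 now {2, 5, 6, 7, 8, 10}
Step 13: union(6, 4) -> merged; set of 6 now {0, 2, 4, 5, 6, 7, 8, 10}
Step 14: union(7, 1) -> merged; set of 7 now {0, 1, 2, 3, 4, 5, 6, 7, 8, 10}
Step 15: union(0, 10) -> already same set; set of 0 now {0, 1, 2, 3, 4, 5, 6, 7, 8, 10}
Step 16: union(4, 5) -> already same set; set of 4 now {0, 1, 2, 3, 4, 5, 6, 7, 8, 10}
Step 17: union(10, 6) -> already same set; set of 10 now {0, 1, 2, 3, 4, 5, 6, 7, 8, 10}
Component of 3: {0, 1, 2, 3, 4, 5, 6, 7, 8, 10}

Answer: 0, 1, 2, 3, 4, 5, 6, 7, 8, 10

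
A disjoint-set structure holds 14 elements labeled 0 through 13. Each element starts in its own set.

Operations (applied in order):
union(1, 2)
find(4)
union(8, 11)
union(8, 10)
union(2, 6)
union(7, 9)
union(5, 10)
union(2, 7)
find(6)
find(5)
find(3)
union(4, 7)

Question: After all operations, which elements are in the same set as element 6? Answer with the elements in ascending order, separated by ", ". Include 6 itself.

Step 1: union(1, 2) -> merged; set of 1 now {1, 2}
Step 2: find(4) -> no change; set of 4 is {4}
Step 3: union(8, 11) -> merged; set of 8 now {8, 11}
Step 4: union(8, 10) -> merged; set of 8 now {8, 10, 11}
Step 5: union(2, 6) -> merged; set of 2 now {1, 2, 6}
Step 6: union(7, 9) -> merged; set of 7 now {7, 9}
Step 7: union(5, 10) -> merged; set of 5 now {5, 8, 10, 11}
Step 8: union(2, 7) -> merged; set of 2 now {1, 2, 6, 7, 9}
Step 9: find(6) -> no change; set of 6 is {1, 2, 6, 7, 9}
Step 10: find(5) -> no change; set of 5 is {5, 8, 10, 11}
Step 11: find(3) -> no change; set of 3 is {3}
Step 12: union(4, 7) -> merged; set of 4 now {1, 2, 4, 6, 7, 9}
Component of 6: {1, 2, 4, 6, 7, 9}

Answer: 1, 2, 4, 6, 7, 9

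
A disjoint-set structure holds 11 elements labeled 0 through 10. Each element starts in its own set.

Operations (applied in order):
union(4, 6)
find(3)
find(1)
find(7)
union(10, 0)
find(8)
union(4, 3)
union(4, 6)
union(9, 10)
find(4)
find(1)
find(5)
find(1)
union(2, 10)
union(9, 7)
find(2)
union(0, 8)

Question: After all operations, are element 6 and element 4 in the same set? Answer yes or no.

Answer: yes

Derivation:
Step 1: union(4, 6) -> merged; set of 4 now {4, 6}
Step 2: find(3) -> no change; set of 3 is {3}
Step 3: find(1) -> no change; set of 1 is {1}
Step 4: find(7) -> no change; set of 7 is {7}
Step 5: union(10, 0) -> merged; set of 10 now {0, 10}
Step 6: find(8) -> no change; set of 8 is {8}
Step 7: union(4, 3) -> merged; set of 4 now {3, 4, 6}
Step 8: union(4, 6) -> already same set; set of 4 now {3, 4, 6}
Step 9: union(9, 10) -> merged; set of 9 now {0, 9, 10}
Step 10: find(4) -> no change; set of 4 is {3, 4, 6}
Step 11: find(1) -> no change; set of 1 is {1}
Step 12: find(5) -> no change; set of 5 is {5}
Step 13: find(1) -> no change; set of 1 is {1}
Step 14: union(2, 10) -> merged; set of 2 now {0, 2, 9, 10}
Step 15: union(9, 7) -> merged; set of 9 now {0, 2, 7, 9, 10}
Step 16: find(2) -> no change; set of 2 is {0, 2, 7, 9, 10}
Step 17: union(0, 8) -> merged; set of 0 now {0, 2, 7, 8, 9, 10}
Set of 6: {3, 4, 6}; 4 is a member.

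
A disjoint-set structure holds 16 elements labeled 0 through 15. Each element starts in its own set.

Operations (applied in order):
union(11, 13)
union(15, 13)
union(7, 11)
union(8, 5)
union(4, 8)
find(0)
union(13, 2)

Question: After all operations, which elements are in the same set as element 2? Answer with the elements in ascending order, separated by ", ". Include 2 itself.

Answer: 2, 7, 11, 13, 15

Derivation:
Step 1: union(11, 13) -> merged; set of 11 now {11, 13}
Step 2: union(15, 13) -> merged; set of 15 now {11, 13, 15}
Step 3: union(7, 11) -> merged; set of 7 now {7, 11, 13, 15}
Step 4: union(8, 5) -> merged; set of 8 now {5, 8}
Step 5: union(4, 8) -> merged; set of 4 now {4, 5, 8}
Step 6: find(0) -> no change; set of 0 is {0}
Step 7: union(13, 2) -> merged; set of 13 now {2, 7, 11, 13, 15}
Component of 2: {2, 7, 11, 13, 15}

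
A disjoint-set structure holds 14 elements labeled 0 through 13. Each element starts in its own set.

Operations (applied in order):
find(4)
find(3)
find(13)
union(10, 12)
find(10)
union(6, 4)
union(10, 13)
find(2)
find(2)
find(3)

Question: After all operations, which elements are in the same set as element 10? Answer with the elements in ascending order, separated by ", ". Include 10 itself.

Answer: 10, 12, 13

Derivation:
Step 1: find(4) -> no change; set of 4 is {4}
Step 2: find(3) -> no change; set of 3 is {3}
Step 3: find(13) -> no change; set of 13 is {13}
Step 4: union(10, 12) -> merged; set of 10 now {10, 12}
Step 5: find(10) -> no change; set of 10 is {10, 12}
Step 6: union(6, 4) -> merged; set of 6 now {4, 6}
Step 7: union(10, 13) -> merged; set of 10 now {10, 12, 13}
Step 8: find(2) -> no change; set of 2 is {2}
Step 9: find(2) -> no change; set of 2 is {2}
Step 10: find(3) -> no change; set of 3 is {3}
Component of 10: {10, 12, 13}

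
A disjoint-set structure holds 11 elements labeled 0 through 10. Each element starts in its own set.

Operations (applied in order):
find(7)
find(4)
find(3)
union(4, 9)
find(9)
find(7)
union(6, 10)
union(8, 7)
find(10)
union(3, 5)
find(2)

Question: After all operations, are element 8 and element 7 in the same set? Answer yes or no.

Answer: yes

Derivation:
Step 1: find(7) -> no change; set of 7 is {7}
Step 2: find(4) -> no change; set of 4 is {4}
Step 3: find(3) -> no change; set of 3 is {3}
Step 4: union(4, 9) -> merged; set of 4 now {4, 9}
Step 5: find(9) -> no change; set of 9 is {4, 9}
Step 6: find(7) -> no change; set of 7 is {7}
Step 7: union(6, 10) -> merged; set of 6 now {6, 10}
Step 8: union(8, 7) -> merged; set of 8 now {7, 8}
Step 9: find(10) -> no change; set of 10 is {6, 10}
Step 10: union(3, 5) -> merged; set of 3 now {3, 5}
Step 11: find(2) -> no change; set of 2 is {2}
Set of 8: {7, 8}; 7 is a member.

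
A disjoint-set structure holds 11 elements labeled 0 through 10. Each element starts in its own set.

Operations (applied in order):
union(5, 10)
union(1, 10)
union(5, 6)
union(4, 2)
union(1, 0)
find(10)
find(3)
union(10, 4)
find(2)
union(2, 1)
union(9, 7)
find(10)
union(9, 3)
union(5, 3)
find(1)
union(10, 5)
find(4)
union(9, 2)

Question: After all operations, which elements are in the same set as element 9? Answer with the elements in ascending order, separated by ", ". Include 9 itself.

Step 1: union(5, 10) -> merged; set of 5 now {5, 10}
Step 2: union(1, 10) -> merged; set of 1 now {1, 5, 10}
Step 3: union(5, 6) -> merged; set of 5 now {1, 5, 6, 10}
Step 4: union(4, 2) -> merged; set of 4 now {2, 4}
Step 5: union(1, 0) -> merged; set of 1 now {0, 1, 5, 6, 10}
Step 6: find(10) -> no change; set of 10 is {0, 1, 5, 6, 10}
Step 7: find(3) -> no change; set of 3 is {3}
Step 8: union(10, 4) -> merged; set of 10 now {0, 1, 2, 4, 5, 6, 10}
Step 9: find(2) -> no change; set of 2 is {0, 1, 2, 4, 5, 6, 10}
Step 10: union(2, 1) -> already same set; set of 2 now {0, 1, 2, 4, 5, 6, 10}
Step 11: union(9, 7) -> merged; set of 9 now {7, 9}
Step 12: find(10) -> no change; set of 10 is {0, 1, 2, 4, 5, 6, 10}
Step 13: union(9, 3) -> merged; set of 9 now {3, 7, 9}
Step 14: union(5, 3) -> merged; set of 5 now {0, 1, 2, 3, 4, 5, 6, 7, 9, 10}
Step 15: find(1) -> no change; set of 1 is {0, 1, 2, 3, 4, 5, 6, 7, 9, 10}
Step 16: union(10, 5) -> already same set; set of 10 now {0, 1, 2, 3, 4, 5, 6, 7, 9, 10}
Step 17: find(4) -> no change; set of 4 is {0, 1, 2, 3, 4, 5, 6, 7, 9, 10}
Step 18: union(9, 2) -> already same set; set of 9 now {0, 1, 2, 3, 4, 5, 6, 7, 9, 10}
Component of 9: {0, 1, 2, 3, 4, 5, 6, 7, 9, 10}

Answer: 0, 1, 2, 3, 4, 5, 6, 7, 9, 10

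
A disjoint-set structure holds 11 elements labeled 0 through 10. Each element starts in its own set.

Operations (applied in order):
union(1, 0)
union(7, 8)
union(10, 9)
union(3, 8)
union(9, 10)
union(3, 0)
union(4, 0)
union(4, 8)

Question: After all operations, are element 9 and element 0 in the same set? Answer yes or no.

Answer: no

Derivation:
Step 1: union(1, 0) -> merged; set of 1 now {0, 1}
Step 2: union(7, 8) -> merged; set of 7 now {7, 8}
Step 3: union(10, 9) -> merged; set of 10 now {9, 10}
Step 4: union(3, 8) -> merged; set of 3 now {3, 7, 8}
Step 5: union(9, 10) -> already same set; set of 9 now {9, 10}
Step 6: union(3, 0) -> merged; set of 3 now {0, 1, 3, 7, 8}
Step 7: union(4, 0) -> merged; set of 4 now {0, 1, 3, 4, 7, 8}
Step 8: union(4, 8) -> already same set; set of 4 now {0, 1, 3, 4, 7, 8}
Set of 9: {9, 10}; 0 is not a member.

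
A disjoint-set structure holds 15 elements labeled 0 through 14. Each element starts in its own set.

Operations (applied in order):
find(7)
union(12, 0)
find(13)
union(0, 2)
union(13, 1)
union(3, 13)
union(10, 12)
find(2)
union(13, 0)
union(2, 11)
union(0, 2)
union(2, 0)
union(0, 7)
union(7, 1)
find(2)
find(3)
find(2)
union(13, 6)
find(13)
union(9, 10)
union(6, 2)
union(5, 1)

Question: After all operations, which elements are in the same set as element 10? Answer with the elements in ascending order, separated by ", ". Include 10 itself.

Answer: 0, 1, 2, 3, 5, 6, 7, 9, 10, 11, 12, 13

Derivation:
Step 1: find(7) -> no change; set of 7 is {7}
Step 2: union(12, 0) -> merged; set of 12 now {0, 12}
Step 3: find(13) -> no change; set of 13 is {13}
Step 4: union(0, 2) -> merged; set of 0 now {0, 2, 12}
Step 5: union(13, 1) -> merged; set of 13 now {1, 13}
Step 6: union(3, 13) -> merged; set of 3 now {1, 3, 13}
Step 7: union(10, 12) -> merged; set of 10 now {0, 2, 10, 12}
Step 8: find(2) -> no change; set of 2 is {0, 2, 10, 12}
Step 9: union(13, 0) -> merged; set of 13 now {0, 1, 2, 3, 10, 12, 13}
Step 10: union(2, 11) -> merged; set of 2 now {0, 1, 2, 3, 10, 11, 12, 13}
Step 11: union(0, 2) -> already same set; set of 0 now {0, 1, 2, 3, 10, 11, 12, 13}
Step 12: union(2, 0) -> already same set; set of 2 now {0, 1, 2, 3, 10, 11, 12, 13}
Step 13: union(0, 7) -> merged; set of 0 now {0, 1, 2, 3, 7, 10, 11, 12, 13}
Step 14: union(7, 1) -> already same set; set of 7 now {0, 1, 2, 3, 7, 10, 11, 12, 13}
Step 15: find(2) -> no change; set of 2 is {0, 1, 2, 3, 7, 10, 11, 12, 13}
Step 16: find(3) -> no change; set of 3 is {0, 1, 2, 3, 7, 10, 11, 12, 13}
Step 17: find(2) -> no change; set of 2 is {0, 1, 2, 3, 7, 10, 11, 12, 13}
Step 18: union(13, 6) -> merged; set of 13 now {0, 1, 2, 3, 6, 7, 10, 11, 12, 13}
Step 19: find(13) -> no change; set of 13 is {0, 1, 2, 3, 6, 7, 10, 11, 12, 13}
Step 20: union(9, 10) -> merged; set of 9 now {0, 1, 2, 3, 6, 7, 9, 10, 11, 12, 13}
Step 21: union(6, 2) -> already same set; set of 6 now {0, 1, 2, 3, 6, 7, 9, 10, 11, 12, 13}
Step 22: union(5, 1) -> merged; set of 5 now {0, 1, 2, 3, 5, 6, 7, 9, 10, 11, 12, 13}
Component of 10: {0, 1, 2, 3, 5, 6, 7, 9, 10, 11, 12, 13}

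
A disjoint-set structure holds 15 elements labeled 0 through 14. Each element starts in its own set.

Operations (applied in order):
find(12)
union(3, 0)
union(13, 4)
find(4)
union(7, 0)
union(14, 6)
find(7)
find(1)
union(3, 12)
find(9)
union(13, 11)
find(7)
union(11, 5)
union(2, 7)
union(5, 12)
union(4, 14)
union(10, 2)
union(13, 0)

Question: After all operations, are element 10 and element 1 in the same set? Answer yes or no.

Answer: no

Derivation:
Step 1: find(12) -> no change; set of 12 is {12}
Step 2: union(3, 0) -> merged; set of 3 now {0, 3}
Step 3: union(13, 4) -> merged; set of 13 now {4, 13}
Step 4: find(4) -> no change; set of 4 is {4, 13}
Step 5: union(7, 0) -> merged; set of 7 now {0, 3, 7}
Step 6: union(14, 6) -> merged; set of 14 now {6, 14}
Step 7: find(7) -> no change; set of 7 is {0, 3, 7}
Step 8: find(1) -> no change; set of 1 is {1}
Step 9: union(3, 12) -> merged; set of 3 now {0, 3, 7, 12}
Step 10: find(9) -> no change; set of 9 is {9}
Step 11: union(13, 11) -> merged; set of 13 now {4, 11, 13}
Step 12: find(7) -> no change; set of 7 is {0, 3, 7, 12}
Step 13: union(11, 5) -> merged; set of 11 now {4, 5, 11, 13}
Step 14: union(2, 7) -> merged; set of 2 now {0, 2, 3, 7, 12}
Step 15: union(5, 12) -> merged; set of 5 now {0, 2, 3, 4, 5, 7, 11, 12, 13}
Step 16: union(4, 14) -> merged; set of 4 now {0, 2, 3, 4, 5, 6, 7, 11, 12, 13, 14}
Step 17: union(10, 2) -> merged; set of 10 now {0, 2, 3, 4, 5, 6, 7, 10, 11, 12, 13, 14}
Step 18: union(13, 0) -> already same set; set of 13 now {0, 2, 3, 4, 5, 6, 7, 10, 11, 12, 13, 14}
Set of 10: {0, 2, 3, 4, 5, 6, 7, 10, 11, 12, 13, 14}; 1 is not a member.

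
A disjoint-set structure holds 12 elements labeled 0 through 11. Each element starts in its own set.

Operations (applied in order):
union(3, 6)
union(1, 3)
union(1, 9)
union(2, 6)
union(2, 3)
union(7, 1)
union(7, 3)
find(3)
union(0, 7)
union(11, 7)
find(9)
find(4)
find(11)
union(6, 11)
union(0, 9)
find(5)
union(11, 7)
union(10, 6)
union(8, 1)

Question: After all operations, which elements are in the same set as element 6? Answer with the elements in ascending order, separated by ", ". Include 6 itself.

Answer: 0, 1, 2, 3, 6, 7, 8, 9, 10, 11

Derivation:
Step 1: union(3, 6) -> merged; set of 3 now {3, 6}
Step 2: union(1, 3) -> merged; set of 1 now {1, 3, 6}
Step 3: union(1, 9) -> merged; set of 1 now {1, 3, 6, 9}
Step 4: union(2, 6) -> merged; set of 2 now {1, 2, 3, 6, 9}
Step 5: union(2, 3) -> already same set; set of 2 now {1, 2, 3, 6, 9}
Step 6: union(7, 1) -> merged; set of 7 now {1, 2, 3, 6, 7, 9}
Step 7: union(7, 3) -> already same set; set of 7 now {1, 2, 3, 6, 7, 9}
Step 8: find(3) -> no change; set of 3 is {1, 2, 3, 6, 7, 9}
Step 9: union(0, 7) -> merged; set of 0 now {0, 1, 2, 3, 6, 7, 9}
Step 10: union(11, 7) -> merged; set of 11 now {0, 1, 2, 3, 6, 7, 9, 11}
Step 11: find(9) -> no change; set of 9 is {0, 1, 2, 3, 6, 7, 9, 11}
Step 12: find(4) -> no change; set of 4 is {4}
Step 13: find(11) -> no change; set of 11 is {0, 1, 2, 3, 6, 7, 9, 11}
Step 14: union(6, 11) -> already same set; set of 6 now {0, 1, 2, 3, 6, 7, 9, 11}
Step 15: union(0, 9) -> already same set; set of 0 now {0, 1, 2, 3, 6, 7, 9, 11}
Step 16: find(5) -> no change; set of 5 is {5}
Step 17: union(11, 7) -> already same set; set of 11 now {0, 1, 2, 3, 6, 7, 9, 11}
Step 18: union(10, 6) -> merged; set of 10 now {0, 1, 2, 3, 6, 7, 9, 10, 11}
Step 19: union(8, 1) -> merged; set of 8 now {0, 1, 2, 3, 6, 7, 8, 9, 10, 11}
Component of 6: {0, 1, 2, 3, 6, 7, 8, 9, 10, 11}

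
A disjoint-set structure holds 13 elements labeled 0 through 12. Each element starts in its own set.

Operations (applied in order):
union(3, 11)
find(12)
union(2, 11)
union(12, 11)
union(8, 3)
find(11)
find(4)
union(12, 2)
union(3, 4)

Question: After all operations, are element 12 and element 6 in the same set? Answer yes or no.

Step 1: union(3, 11) -> merged; set of 3 now {3, 11}
Step 2: find(12) -> no change; set of 12 is {12}
Step 3: union(2, 11) -> merged; set of 2 now {2, 3, 11}
Step 4: union(12, 11) -> merged; set of 12 now {2, 3, 11, 12}
Step 5: union(8, 3) -> merged; set of 8 now {2, 3, 8, 11, 12}
Step 6: find(11) -> no change; set of 11 is {2, 3, 8, 11, 12}
Step 7: find(4) -> no change; set of 4 is {4}
Step 8: union(12, 2) -> already same set; set of 12 now {2, 3, 8, 11, 12}
Step 9: union(3, 4) -> merged; set of 3 now {2, 3, 4, 8, 11, 12}
Set of 12: {2, 3, 4, 8, 11, 12}; 6 is not a member.

Answer: no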